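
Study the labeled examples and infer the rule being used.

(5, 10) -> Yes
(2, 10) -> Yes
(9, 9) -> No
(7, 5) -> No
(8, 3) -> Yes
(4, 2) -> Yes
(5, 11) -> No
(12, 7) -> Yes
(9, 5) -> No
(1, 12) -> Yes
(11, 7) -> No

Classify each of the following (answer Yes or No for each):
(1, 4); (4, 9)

Rule: product is even. This holds for each 'Yes' example and fails for each 'No' one.

Yes, Yes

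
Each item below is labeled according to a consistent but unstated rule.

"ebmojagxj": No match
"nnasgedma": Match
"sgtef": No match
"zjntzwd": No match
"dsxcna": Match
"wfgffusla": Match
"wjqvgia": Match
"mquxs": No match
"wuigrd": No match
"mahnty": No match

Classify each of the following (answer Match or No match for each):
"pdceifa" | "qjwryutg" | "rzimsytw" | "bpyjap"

Match, No match, No match, No match

The classifier is using: ends with 'a'.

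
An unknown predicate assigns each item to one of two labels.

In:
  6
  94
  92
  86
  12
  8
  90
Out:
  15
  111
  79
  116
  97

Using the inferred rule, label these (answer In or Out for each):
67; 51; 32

Out, Out, In

The simplest hypothesis consistent with all the labels is: even AND at most 94.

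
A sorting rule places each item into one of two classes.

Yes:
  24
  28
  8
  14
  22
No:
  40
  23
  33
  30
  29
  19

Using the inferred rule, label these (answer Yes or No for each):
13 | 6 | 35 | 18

The common property of the 'Yes' items is: even AND at most 28. No 'No' item has it.

No, Yes, No, Yes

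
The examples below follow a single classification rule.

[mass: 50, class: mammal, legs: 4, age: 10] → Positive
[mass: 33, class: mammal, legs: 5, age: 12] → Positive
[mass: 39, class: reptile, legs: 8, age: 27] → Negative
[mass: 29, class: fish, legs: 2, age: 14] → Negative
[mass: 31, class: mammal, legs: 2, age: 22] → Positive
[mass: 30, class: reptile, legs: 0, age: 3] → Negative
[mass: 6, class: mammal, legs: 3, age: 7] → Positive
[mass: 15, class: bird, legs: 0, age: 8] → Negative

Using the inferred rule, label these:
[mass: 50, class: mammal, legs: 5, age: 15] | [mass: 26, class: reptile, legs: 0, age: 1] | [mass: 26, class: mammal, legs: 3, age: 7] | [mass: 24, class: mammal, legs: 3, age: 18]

A rule that fits every label: class is mammal — true of each 'Positive' example, false of each 'Negative' one.
[mass: 50, class: mammal, legs: 5, age: 15] — class is mammal, hence Positive.
[mass: 26, class: reptile, legs: 0, age: 1] — class is reptile, hence Negative.
[mass: 26, class: mammal, legs: 3, age: 7] — class is mammal, hence Positive.
[mass: 24, class: mammal, legs: 3, age: 18] — class is mammal, hence Positive.

Positive, Negative, Positive, Positive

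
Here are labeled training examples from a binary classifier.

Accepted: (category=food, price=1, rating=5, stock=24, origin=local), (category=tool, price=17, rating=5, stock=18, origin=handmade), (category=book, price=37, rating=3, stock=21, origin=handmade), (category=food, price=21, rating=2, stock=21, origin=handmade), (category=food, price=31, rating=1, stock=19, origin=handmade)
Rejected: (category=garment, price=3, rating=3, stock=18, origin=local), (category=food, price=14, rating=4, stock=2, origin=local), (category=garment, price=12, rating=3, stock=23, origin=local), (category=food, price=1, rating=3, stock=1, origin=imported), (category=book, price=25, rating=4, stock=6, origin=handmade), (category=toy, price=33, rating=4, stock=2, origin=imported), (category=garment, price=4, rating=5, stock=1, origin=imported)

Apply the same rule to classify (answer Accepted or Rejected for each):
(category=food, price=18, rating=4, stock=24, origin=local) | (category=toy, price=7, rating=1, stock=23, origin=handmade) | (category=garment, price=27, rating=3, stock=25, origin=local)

Accepted, Accepted, Rejected

Rule: category is not garment AND stock ≥ 18. This holds for each 'Accepted' example and fails for each 'Rejected' one.
(category=food, price=18, rating=4, stock=24, origin=local) — category is food, stock = 24, hence Accepted.
(category=toy, price=7, rating=1, stock=23, origin=handmade) — category is toy, stock = 23, hence Accepted.
(category=garment, price=27, rating=3, stock=25, origin=local) — category is garment, stock = 25, hence Rejected.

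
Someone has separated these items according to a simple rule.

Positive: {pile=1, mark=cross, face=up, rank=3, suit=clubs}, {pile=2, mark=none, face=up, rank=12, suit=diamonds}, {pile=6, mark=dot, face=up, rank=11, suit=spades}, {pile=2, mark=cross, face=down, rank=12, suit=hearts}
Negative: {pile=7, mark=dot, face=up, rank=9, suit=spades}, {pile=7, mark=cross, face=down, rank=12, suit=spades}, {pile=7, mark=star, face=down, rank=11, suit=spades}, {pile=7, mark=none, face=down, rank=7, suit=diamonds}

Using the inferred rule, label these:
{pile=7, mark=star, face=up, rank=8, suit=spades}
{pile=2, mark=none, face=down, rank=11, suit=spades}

A rule that fits every label: pile ≤ 6 — true of each 'Positive' example, false of each 'Negative' one.
{pile=7, mark=star, face=up, rank=8, suit=spades}: pile = 7, does not pass → Negative. {pile=2, mark=none, face=down, rank=11, suit=spades}: pile = 2, meets the rule → Positive.

Negative, Positive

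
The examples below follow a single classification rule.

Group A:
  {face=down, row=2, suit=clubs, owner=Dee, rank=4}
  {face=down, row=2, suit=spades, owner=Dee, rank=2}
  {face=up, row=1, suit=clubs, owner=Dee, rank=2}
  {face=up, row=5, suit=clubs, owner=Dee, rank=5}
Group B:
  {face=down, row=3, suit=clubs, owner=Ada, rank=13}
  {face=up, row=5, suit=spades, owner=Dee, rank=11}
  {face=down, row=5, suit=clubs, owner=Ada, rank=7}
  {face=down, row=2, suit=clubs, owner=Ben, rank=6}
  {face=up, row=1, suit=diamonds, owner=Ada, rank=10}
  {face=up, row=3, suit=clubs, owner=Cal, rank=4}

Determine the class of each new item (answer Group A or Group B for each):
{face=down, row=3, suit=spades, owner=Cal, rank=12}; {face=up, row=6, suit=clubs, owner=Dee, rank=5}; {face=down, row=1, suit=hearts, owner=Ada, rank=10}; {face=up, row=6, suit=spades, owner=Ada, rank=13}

Group B, Group A, Group B, Group B

A rule that fits every label: owner is Dee AND rank ≤ 5 — true of each 'Group A' example, false of each 'Group B' one.
Group B: {face=down, row=3, suit=spades, owner=Cal, rank=12}, since owner is Cal, rank = 12. Group A: {face=up, row=6, suit=clubs, owner=Dee, rank=5}, since owner is Dee, rank = 5. Group B: {face=down, row=1, suit=hearts, owner=Ada, rank=10}, since owner is Ada, rank = 10. Group B: {face=up, row=6, suit=spades, owner=Ada, rank=13}, since owner is Ada, rank = 13.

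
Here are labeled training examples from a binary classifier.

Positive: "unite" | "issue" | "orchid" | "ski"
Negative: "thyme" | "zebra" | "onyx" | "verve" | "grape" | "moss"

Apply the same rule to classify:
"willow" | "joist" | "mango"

Looking at the examples, the only property every 'Positive' case has and every 'Negative' case lacks is: contains 'i'.
Positive: "willow", since has 'i'. Positive: "joist", since has 'i'. Negative: "mango", since no 'i'.

Positive, Positive, Negative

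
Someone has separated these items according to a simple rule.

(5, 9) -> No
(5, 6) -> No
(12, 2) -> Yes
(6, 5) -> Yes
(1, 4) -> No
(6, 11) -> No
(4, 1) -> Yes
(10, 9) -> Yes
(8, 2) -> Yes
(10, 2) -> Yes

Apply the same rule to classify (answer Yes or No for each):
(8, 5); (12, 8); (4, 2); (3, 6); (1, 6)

The simplest hypothesis consistent with all the labels is: first > second.
(8, 5): Yes (8 > 5). (12, 8): Yes (12 > 8). (4, 2): Yes (4 > 2). (3, 6): No (3 < 6). (1, 6): No (1 < 6).

Yes, Yes, Yes, No, No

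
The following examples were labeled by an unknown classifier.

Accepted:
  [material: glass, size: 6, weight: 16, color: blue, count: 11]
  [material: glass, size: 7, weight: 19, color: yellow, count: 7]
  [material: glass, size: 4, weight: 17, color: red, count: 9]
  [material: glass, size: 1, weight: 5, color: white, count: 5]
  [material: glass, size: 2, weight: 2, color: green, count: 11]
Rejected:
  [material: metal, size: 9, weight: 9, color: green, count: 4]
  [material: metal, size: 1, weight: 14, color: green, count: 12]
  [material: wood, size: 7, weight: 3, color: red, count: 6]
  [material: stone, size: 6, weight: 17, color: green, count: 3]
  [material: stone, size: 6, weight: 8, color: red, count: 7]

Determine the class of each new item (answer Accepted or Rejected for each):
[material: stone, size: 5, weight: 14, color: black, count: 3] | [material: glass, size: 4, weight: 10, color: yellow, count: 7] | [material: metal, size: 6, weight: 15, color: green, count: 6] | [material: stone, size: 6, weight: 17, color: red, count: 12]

The pattern is that an item is 'Accepted' exactly when: material is glass.
[material: stone, size: 5, weight: 14, color: black, count: 3]: Rejected (material is stone).
[material: glass, size: 4, weight: 10, color: yellow, count: 7]: Accepted (material is glass).
[material: metal, size: 6, weight: 15, color: green, count: 6]: Rejected (material is metal).
[material: stone, size: 6, weight: 17, color: red, count: 12]: Rejected (material is stone).

Rejected, Accepted, Rejected, Rejected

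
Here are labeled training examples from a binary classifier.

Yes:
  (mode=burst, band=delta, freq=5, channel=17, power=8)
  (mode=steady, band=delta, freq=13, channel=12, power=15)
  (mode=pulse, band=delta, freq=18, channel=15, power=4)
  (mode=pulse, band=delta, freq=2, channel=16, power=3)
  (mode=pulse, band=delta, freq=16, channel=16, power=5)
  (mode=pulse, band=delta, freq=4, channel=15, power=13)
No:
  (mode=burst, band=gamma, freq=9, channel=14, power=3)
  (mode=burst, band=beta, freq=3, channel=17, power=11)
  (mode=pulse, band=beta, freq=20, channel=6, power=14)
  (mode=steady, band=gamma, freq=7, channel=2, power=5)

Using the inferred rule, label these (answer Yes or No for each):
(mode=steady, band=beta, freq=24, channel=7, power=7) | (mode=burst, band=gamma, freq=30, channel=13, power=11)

'Yes' ⟺ band is delta.

No, No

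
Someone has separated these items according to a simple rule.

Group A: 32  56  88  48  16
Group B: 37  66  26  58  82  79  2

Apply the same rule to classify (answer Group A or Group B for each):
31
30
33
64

Group B, Group B, Group B, Group A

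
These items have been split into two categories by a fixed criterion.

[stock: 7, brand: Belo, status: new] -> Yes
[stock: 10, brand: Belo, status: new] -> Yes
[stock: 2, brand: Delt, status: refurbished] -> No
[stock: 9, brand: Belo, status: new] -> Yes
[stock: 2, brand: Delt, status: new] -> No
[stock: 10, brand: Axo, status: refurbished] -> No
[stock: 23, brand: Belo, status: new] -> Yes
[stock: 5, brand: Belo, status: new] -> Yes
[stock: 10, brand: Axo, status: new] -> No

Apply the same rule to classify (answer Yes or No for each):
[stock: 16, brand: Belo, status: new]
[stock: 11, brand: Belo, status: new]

Yes, Yes

A rule that fits every label: brand is Belo — true of each 'Yes' example, false of each 'No' one.
[stock: 16, brand: Belo, status: new]: Yes (brand is Belo). [stock: 11, brand: Belo, status: new]: Yes (brand is Belo).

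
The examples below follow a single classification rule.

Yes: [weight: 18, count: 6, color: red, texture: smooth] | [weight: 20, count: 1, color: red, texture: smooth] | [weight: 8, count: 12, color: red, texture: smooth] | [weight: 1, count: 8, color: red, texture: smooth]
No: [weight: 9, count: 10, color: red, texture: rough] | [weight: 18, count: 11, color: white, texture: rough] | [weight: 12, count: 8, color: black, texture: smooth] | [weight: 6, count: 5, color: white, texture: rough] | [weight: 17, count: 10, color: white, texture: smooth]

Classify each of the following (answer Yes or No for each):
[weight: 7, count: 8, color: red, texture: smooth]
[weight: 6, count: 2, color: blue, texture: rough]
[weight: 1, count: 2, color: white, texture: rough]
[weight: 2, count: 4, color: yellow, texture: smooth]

Yes, No, No, No

The rule appears to be: texture is smooth AND color is red.
[weight: 7, count: 8, color: red, texture: smooth] → texture is smooth, color is red → Yes.
[weight: 6, count: 2, color: blue, texture: rough] → texture is rough, color is blue → No.
[weight: 1, count: 2, color: white, texture: rough] → texture is rough, color is white → No.
[weight: 2, count: 4, color: yellow, texture: smooth] → texture is smooth, color is yellow → No.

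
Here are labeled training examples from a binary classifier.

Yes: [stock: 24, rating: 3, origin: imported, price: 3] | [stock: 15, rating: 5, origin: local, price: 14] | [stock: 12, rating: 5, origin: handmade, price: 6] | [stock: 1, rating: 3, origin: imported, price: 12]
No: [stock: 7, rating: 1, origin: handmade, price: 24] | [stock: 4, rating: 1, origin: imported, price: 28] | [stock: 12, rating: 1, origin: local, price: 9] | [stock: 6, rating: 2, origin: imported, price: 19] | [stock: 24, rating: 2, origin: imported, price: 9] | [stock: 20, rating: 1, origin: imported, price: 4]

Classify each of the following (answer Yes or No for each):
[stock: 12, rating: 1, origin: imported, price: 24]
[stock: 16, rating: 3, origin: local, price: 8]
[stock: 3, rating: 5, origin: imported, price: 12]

No, Yes, Yes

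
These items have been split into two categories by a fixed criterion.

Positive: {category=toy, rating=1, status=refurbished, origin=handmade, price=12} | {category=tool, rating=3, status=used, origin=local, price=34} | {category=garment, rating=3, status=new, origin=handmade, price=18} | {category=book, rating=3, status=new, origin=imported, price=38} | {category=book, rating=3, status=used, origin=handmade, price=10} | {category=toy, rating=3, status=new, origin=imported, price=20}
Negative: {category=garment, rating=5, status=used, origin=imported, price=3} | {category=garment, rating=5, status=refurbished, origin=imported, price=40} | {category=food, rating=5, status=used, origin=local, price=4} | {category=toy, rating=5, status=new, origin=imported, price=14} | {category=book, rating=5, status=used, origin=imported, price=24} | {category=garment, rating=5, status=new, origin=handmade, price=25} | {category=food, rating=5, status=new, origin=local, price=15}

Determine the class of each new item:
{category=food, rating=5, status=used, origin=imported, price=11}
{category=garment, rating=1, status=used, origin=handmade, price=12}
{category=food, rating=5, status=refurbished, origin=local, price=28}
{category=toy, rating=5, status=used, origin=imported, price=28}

Negative, Positive, Negative, Negative

Every 'Positive' example satisfies: rating ≤ 3. None of the 'Negative' examples do.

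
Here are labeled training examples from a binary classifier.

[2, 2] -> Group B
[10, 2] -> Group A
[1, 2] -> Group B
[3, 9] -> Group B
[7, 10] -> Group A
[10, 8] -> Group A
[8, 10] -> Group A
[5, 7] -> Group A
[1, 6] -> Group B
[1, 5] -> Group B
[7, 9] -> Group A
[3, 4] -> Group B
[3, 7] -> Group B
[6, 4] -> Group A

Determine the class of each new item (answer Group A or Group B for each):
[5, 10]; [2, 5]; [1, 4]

Group A, Group B, Group B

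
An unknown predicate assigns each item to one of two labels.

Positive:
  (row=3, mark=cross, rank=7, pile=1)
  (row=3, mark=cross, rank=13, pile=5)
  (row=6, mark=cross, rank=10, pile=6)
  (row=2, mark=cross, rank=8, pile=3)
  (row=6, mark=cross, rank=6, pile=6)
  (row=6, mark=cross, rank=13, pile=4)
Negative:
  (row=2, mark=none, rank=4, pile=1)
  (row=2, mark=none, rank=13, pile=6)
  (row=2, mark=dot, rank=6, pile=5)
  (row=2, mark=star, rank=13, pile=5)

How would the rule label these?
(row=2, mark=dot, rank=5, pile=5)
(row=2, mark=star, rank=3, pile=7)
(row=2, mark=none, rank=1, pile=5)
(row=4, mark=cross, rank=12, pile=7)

Negative, Negative, Negative, Positive

Rule: mark is cross. This holds for each 'Positive' example and fails for each 'Negative' one.
(row=2, mark=dot, rank=5, pile=5): mark is dot — lacks this property, so Negative. (row=2, mark=star, rank=3, pile=7): mark is star — lacks this property, so Negative. (row=2, mark=none, rank=1, pile=5): mark is none — lacks this property, so Negative. (row=4, mark=cross, rank=12, pile=7): mark is cross — fits, so Positive.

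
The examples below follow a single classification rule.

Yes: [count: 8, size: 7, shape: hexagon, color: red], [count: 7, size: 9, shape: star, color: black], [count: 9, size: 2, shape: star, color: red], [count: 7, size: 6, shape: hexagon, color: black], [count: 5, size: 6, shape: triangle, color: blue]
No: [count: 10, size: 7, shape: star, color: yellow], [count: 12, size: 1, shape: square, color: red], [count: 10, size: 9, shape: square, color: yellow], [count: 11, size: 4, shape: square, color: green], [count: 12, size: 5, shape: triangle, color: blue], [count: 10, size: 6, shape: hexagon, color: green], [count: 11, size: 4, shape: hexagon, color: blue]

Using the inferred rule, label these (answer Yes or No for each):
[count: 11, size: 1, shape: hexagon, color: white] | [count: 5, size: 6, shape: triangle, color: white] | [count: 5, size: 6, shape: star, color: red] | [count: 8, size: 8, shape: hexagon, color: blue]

No, Yes, Yes, Yes

A rule that fits every label: count ≤ 9 — true of each 'Yes' example, false of each 'No' one.
No: [count: 11, size: 1, shape: hexagon, color: white], since count = 11. Yes: [count: 5, size: 6, shape: triangle, color: white], since count = 5. Yes: [count: 5, size: 6, shape: star, color: red], since count = 5. Yes: [count: 8, size: 8, shape: hexagon, color: blue], since count = 8.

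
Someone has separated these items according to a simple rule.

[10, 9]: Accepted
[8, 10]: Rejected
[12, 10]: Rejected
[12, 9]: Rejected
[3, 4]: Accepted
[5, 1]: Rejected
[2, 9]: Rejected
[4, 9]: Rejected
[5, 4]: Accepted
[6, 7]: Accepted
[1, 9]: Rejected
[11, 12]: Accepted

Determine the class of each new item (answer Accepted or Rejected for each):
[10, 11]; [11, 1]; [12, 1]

Accepted, Rejected, Rejected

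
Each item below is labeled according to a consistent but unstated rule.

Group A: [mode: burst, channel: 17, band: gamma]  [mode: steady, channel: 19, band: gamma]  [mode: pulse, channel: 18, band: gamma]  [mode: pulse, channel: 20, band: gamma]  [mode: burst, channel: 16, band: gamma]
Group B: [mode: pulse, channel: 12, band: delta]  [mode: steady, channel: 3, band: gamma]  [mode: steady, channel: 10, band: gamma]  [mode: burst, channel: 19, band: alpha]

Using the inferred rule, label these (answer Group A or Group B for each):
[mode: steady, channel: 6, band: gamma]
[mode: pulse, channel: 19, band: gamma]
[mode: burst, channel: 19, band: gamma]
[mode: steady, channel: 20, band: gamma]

Group B, Group A, Group A, Group A

Rule: band is gamma AND channel ≥ 12. This holds for each 'Group A' example and fails for each 'Group B' one.
[mode: steady, channel: 6, band: gamma]: band is gamma, channel = 6, fails the rule → Group B. [mode: pulse, channel: 19, band: gamma]: band is gamma, channel = 19, passes → Group A. [mode: burst, channel: 19, band: gamma]: band is gamma, channel = 19, passes → Group A. [mode: steady, channel: 20, band: gamma]: band is gamma, channel = 20, passes → Group A.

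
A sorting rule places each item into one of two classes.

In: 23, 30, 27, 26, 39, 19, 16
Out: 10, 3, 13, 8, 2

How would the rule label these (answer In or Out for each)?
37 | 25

'In' ⟺ at least 16.
37 → 37 ≥ 16 → In. 25 → 25 ≥ 16 → In.

In, In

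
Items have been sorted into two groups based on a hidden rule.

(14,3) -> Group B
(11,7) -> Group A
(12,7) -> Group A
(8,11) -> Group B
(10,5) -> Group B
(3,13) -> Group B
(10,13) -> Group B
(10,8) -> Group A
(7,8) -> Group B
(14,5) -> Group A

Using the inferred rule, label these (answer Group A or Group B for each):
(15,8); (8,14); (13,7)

Rule: first > second AND sum ≥ 18. This holds for each 'Group A' example and fails for each 'Group B' one.

Group A, Group B, Group A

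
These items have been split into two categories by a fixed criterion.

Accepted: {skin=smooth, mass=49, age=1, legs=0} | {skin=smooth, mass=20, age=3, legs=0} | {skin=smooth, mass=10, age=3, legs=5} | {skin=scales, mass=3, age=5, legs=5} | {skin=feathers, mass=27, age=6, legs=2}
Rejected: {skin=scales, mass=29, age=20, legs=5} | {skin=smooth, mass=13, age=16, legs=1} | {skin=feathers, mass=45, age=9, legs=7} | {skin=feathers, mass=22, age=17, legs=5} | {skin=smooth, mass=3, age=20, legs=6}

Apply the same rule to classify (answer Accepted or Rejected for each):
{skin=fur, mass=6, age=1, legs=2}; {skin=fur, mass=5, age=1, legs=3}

'Accepted' ⟺ age ≤ 6.
{skin=fur, mass=6, age=1, legs=2}: age = 1, matches → Accepted. {skin=fur, mass=5, age=1, legs=3}: age = 1, matches → Accepted.

Accepted, Accepted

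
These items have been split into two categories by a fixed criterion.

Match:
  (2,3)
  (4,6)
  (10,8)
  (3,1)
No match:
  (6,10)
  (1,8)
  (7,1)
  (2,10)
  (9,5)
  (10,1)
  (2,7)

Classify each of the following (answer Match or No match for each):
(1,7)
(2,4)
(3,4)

'Match' ⟺ |first − second| ≤ 2.

No match, Match, Match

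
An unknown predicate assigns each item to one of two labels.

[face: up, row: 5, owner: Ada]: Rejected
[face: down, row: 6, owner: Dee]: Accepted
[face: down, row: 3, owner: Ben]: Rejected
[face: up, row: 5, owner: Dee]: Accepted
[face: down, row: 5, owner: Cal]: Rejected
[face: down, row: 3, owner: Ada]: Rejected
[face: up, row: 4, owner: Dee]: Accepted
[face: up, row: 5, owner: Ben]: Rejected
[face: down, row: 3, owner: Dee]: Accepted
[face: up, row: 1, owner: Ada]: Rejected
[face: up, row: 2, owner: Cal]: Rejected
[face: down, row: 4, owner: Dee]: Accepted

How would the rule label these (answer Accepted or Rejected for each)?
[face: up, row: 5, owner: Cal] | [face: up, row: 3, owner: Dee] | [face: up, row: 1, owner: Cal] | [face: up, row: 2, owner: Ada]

One predicate separates the groups cleanly: owner is Dee.
[face: up, row: 5, owner: Cal]: Rejected (owner is Cal).
[face: up, row: 3, owner: Dee]: Accepted (owner is Dee).
[face: up, row: 1, owner: Cal]: Rejected (owner is Cal).
[face: up, row: 2, owner: Ada]: Rejected (owner is Ada).

Rejected, Accepted, Rejected, Rejected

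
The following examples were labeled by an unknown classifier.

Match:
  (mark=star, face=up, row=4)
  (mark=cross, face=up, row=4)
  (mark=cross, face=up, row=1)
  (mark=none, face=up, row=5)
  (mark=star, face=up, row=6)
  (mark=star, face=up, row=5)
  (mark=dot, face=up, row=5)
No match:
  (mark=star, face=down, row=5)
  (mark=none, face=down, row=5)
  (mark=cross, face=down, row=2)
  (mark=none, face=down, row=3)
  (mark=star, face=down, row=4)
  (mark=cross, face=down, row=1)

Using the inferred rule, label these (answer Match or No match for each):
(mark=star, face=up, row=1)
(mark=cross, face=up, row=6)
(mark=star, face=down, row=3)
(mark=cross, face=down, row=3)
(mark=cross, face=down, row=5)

The simplest hypothesis consistent with all the labels is: face is up.
(mark=star, face=up, row=1): face is up, matches → Match.
(mark=cross, face=up, row=6): face is up, matches → Match.
(mark=star, face=down, row=3): face is down, does not fit → No match.
(mark=cross, face=down, row=3): face is down, does not fit → No match.
(mark=cross, face=down, row=5): face is down, does not fit → No match.

Match, Match, No match, No match, No match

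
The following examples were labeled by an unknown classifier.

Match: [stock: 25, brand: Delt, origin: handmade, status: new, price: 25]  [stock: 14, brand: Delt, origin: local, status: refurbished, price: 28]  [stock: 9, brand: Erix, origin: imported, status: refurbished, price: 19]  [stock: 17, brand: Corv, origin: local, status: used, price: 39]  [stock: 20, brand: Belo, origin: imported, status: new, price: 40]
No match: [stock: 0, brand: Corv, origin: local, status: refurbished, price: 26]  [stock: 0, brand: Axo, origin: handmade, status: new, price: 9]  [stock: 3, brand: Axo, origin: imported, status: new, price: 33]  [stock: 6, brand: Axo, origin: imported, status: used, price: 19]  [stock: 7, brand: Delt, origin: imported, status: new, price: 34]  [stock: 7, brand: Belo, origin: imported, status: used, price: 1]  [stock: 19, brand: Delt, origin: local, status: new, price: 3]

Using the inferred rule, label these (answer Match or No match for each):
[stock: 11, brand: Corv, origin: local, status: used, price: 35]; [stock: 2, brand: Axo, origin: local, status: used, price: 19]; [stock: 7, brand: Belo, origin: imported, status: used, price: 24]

The classifier is using: price ≥ 9 AND stock ≥ 9.
[stock: 11, brand: Corv, origin: local, status: used, price: 35]: price = 35, stock = 11, meets the rule → Match. [stock: 2, brand: Axo, origin: local, status: used, price: 19]: price = 19, stock = 2, fails the rule → No match. [stock: 7, brand: Belo, origin: imported, status: used, price: 24]: price = 24, stock = 7, fails the rule → No match.

Match, No match, No match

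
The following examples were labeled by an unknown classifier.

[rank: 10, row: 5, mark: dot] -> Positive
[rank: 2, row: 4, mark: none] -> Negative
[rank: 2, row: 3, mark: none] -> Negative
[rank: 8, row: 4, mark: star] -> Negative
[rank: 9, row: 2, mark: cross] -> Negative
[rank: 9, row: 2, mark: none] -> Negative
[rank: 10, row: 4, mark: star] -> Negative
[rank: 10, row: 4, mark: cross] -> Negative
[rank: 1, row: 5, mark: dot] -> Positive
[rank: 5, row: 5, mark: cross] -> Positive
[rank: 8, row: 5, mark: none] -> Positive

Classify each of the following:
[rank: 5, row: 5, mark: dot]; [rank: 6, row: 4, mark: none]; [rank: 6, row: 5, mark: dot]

Rule: row = 5. This holds for each 'Positive' example and fails for each 'Negative' one.
[rank: 5, row: 5, mark: dot]: Positive (row = 5).
[rank: 6, row: 4, mark: none]: Negative (row = 4).
[rank: 6, row: 5, mark: dot]: Positive (row = 5).

Positive, Negative, Positive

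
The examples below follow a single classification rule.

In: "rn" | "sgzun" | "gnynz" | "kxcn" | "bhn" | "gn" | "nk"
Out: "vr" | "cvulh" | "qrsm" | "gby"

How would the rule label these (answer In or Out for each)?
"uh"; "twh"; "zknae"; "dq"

Every 'In' example satisfies: contains 'n'. None of the 'Out' examples do.
"uh" — no 'n', hence Out.
"twh" — no 'n', hence Out.
"zknae" — has 'n', hence In.
"dq" — no 'n', hence Out.

Out, Out, In, Out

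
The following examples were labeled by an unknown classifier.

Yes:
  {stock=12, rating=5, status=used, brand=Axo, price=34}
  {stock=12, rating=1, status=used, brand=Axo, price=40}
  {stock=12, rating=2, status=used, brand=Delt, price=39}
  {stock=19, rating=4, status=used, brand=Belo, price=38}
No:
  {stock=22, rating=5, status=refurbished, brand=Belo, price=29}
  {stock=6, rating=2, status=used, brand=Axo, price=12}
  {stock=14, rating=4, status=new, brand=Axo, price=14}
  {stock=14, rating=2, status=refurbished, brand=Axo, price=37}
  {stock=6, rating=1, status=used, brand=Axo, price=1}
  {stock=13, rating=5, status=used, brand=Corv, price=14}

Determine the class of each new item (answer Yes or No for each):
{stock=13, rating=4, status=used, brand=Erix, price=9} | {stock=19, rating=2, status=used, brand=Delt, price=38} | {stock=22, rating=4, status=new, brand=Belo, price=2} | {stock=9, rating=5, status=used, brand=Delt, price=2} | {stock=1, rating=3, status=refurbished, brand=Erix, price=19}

Every 'Yes' example satisfies: status is used AND price ≥ 29. None of the 'No' examples do.

No, Yes, No, No, No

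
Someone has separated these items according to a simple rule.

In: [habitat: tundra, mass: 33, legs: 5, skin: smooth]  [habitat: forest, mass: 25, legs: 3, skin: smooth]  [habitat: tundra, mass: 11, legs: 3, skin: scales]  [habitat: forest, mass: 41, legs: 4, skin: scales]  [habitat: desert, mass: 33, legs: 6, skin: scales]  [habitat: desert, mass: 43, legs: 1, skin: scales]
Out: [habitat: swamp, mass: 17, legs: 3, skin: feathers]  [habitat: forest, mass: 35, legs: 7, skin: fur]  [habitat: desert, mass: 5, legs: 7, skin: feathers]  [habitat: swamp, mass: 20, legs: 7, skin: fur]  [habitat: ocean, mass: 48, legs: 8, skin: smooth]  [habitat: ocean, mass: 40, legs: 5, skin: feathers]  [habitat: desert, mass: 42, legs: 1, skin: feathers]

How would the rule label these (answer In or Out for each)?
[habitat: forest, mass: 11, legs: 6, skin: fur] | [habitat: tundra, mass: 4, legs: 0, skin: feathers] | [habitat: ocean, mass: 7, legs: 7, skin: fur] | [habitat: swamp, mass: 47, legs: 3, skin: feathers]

In, Out, Out, Out

The classifier is using: skin is not feathers AND legs ≤ 6.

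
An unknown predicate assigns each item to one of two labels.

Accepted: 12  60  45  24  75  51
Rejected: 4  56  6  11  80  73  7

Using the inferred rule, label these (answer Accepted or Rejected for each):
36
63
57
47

The simplest hypothesis consistent with all the labels is: multiple of 3 AND at least 7.
36 → 36 = 3·12, 36 ≥ 7 → Accepted.
63 → 63 = 3·21, 63 ≥ 7 → Accepted.
57 → 57 = 3·19, 57 ≥ 7 → Accepted.
47 → 47 = 3·15 + 2, 47 ≥ 7 → Rejected.

Accepted, Accepted, Accepted, Rejected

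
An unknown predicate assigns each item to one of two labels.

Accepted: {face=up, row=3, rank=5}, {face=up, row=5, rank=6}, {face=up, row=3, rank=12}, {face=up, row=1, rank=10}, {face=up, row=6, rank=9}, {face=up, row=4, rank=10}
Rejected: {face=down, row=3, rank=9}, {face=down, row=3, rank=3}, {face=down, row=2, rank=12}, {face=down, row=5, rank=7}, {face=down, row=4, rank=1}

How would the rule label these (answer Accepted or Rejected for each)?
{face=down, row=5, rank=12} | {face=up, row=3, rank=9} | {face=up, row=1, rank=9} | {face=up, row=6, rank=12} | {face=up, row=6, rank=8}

Rejected, Accepted, Accepted, Accepted, Accepted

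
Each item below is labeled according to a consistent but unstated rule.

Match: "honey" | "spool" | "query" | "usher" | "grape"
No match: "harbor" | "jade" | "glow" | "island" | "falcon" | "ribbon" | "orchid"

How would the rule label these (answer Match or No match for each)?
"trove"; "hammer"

Match, No match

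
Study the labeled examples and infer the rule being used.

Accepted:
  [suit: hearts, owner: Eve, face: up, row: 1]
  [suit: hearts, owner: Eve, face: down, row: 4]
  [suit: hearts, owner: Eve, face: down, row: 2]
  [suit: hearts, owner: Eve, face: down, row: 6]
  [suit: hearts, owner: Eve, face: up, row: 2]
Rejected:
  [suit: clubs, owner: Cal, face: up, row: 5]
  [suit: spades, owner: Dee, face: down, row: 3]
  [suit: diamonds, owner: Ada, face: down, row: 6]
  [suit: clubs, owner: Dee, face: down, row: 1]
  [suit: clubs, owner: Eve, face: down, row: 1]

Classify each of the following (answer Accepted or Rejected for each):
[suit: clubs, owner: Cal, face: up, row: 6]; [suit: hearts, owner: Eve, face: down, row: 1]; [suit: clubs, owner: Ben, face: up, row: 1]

Rejected, Accepted, Rejected

The distinguishing property — suit is hearts — holds for all the 'Accepted' cases and none of the 'Rejected' cases.
[suit: clubs, owner: Cal, face: up, row: 6]: Rejected (suit is clubs). [suit: hearts, owner: Eve, face: down, row: 1]: Accepted (suit is hearts). [suit: clubs, owner: Ben, face: up, row: 1]: Rejected (suit is clubs).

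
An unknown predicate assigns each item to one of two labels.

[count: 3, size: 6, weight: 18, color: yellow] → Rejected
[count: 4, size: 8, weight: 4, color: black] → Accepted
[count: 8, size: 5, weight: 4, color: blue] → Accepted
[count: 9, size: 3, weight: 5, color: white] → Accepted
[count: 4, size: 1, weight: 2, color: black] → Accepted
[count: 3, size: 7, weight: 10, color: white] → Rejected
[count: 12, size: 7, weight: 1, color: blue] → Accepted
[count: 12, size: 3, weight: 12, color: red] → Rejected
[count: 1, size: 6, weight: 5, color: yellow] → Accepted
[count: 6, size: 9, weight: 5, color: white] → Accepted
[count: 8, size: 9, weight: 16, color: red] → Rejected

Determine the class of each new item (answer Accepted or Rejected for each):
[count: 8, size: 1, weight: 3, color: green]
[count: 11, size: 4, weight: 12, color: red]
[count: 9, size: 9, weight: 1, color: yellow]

'Accepted' ⟺ weight ≤ 5.
[count: 8, size: 1, weight: 3, color: green] → weight = 3 → Accepted.
[count: 11, size: 4, weight: 12, color: red] → weight = 12 → Rejected.
[count: 9, size: 9, weight: 1, color: yellow] → weight = 1 → Accepted.

Accepted, Rejected, Accepted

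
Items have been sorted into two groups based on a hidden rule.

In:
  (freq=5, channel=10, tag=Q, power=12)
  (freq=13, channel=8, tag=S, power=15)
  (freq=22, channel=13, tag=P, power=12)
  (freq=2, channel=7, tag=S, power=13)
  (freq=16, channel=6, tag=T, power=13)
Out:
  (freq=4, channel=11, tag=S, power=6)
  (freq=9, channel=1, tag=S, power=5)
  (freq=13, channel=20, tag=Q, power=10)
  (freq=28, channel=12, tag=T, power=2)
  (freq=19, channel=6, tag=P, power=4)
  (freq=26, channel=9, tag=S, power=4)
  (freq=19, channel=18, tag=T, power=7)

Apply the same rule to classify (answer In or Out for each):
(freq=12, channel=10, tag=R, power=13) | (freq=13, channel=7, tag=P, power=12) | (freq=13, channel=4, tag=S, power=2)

The distinguishing property — power ≥ 12 — holds for all the 'In' cases and none of the 'Out' cases.
(freq=12, channel=10, tag=R, power=13): In (power = 13). (freq=13, channel=7, tag=P, power=12): In (power = 12). (freq=13, channel=4, tag=S, power=2): Out (power = 2).

In, In, Out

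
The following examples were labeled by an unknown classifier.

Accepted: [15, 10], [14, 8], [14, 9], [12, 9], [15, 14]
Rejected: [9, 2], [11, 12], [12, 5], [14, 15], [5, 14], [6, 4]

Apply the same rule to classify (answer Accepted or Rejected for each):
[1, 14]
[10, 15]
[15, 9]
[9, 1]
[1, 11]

Every 'Accepted' example satisfies: first > second AND sum ≥ 19. None of the 'Rejected' examples do.

Rejected, Rejected, Accepted, Rejected, Rejected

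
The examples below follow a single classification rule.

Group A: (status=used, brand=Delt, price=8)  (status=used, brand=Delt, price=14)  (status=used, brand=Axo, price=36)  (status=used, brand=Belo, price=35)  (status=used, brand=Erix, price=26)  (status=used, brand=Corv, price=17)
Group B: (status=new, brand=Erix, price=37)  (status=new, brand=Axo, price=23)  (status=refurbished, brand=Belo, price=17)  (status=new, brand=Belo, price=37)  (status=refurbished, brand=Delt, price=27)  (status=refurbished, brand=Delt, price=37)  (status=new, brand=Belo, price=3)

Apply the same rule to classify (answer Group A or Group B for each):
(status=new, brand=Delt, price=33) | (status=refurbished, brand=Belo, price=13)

One predicate separates the groups cleanly: status is used.

Group B, Group B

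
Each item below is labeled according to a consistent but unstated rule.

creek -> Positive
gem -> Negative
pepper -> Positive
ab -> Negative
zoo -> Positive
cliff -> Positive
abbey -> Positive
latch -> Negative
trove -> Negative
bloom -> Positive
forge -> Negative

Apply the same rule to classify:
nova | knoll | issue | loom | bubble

Negative, Positive, Positive, Positive, Positive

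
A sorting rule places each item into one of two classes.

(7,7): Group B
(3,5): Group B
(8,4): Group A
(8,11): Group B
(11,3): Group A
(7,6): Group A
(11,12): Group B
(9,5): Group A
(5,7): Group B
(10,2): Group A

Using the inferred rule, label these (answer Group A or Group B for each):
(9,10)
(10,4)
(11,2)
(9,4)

Group B, Group A, Group A, Group A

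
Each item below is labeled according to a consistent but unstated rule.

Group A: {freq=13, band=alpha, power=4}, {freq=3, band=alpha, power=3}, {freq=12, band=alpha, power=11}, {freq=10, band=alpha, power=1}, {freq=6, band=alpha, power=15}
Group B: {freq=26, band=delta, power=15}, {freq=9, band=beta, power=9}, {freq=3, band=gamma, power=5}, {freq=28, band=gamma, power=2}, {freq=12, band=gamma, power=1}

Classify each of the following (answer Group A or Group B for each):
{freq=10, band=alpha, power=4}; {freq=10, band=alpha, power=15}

Group A, Group A

A rule that fits every label: band is alpha — true of each 'Group A' example, false of each 'Group B' one.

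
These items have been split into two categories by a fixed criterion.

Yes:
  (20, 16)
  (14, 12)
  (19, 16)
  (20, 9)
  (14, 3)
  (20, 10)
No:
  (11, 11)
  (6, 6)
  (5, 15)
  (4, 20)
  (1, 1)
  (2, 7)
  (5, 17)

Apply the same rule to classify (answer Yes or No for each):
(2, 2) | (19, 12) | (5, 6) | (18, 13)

No, Yes, No, Yes

The simplest hypothesis consistent with all the labels is: first > second.
(2, 2) → 2 = 2 → No.
(19, 12) → 19 > 12 → Yes.
(5, 6) → 5 < 6 → No.
(18, 13) → 18 > 13 → Yes.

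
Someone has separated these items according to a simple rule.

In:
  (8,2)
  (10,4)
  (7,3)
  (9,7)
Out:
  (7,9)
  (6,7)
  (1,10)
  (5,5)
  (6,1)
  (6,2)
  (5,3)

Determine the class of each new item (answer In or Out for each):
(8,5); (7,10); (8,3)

The distinguishing property — first > second AND sum ≥ 10 — holds for all the 'In' cases and none of the 'Out' cases.

In, Out, In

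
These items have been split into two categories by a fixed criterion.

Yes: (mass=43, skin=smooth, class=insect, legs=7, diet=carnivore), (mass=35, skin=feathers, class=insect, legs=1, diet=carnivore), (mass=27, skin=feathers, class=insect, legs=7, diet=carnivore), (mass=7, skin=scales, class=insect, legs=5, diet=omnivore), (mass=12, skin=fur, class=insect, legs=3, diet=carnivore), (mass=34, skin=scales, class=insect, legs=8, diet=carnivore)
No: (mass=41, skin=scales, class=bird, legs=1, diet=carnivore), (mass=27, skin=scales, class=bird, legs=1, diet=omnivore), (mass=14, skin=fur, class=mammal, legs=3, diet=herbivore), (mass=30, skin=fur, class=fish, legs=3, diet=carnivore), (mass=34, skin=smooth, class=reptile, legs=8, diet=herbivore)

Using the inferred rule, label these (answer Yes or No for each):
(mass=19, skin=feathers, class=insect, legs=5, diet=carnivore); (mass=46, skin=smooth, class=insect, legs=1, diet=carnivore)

A rule that fits every label: class is insect — true of each 'Yes' example, false of each 'No' one.

Yes, Yes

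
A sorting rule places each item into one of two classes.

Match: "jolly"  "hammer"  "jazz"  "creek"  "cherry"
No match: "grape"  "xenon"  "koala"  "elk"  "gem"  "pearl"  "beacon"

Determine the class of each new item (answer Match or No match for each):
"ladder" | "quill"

Comparing the two groups points to one rule — has a double letter.
Match: "ladder", since 'dd' doubled. Match: "quill", since 'll' doubled.

Match, Match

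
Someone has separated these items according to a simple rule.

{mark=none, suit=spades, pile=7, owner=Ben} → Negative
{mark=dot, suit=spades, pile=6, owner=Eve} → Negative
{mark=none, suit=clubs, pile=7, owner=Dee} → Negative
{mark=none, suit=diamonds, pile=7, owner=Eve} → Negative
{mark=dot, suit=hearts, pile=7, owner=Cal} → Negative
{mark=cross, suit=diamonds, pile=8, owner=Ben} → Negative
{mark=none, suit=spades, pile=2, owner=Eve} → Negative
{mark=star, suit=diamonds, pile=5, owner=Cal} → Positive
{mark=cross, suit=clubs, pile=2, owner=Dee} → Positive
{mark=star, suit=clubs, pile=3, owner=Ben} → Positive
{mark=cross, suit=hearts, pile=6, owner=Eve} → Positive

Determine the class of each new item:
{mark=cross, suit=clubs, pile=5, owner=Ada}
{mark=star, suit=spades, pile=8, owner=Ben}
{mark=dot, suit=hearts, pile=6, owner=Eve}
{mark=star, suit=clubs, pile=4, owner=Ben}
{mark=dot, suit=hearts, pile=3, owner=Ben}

Positive, Negative, Positive, Positive, Positive

The rule appears to be: suit is not spades AND pile ≤ 6.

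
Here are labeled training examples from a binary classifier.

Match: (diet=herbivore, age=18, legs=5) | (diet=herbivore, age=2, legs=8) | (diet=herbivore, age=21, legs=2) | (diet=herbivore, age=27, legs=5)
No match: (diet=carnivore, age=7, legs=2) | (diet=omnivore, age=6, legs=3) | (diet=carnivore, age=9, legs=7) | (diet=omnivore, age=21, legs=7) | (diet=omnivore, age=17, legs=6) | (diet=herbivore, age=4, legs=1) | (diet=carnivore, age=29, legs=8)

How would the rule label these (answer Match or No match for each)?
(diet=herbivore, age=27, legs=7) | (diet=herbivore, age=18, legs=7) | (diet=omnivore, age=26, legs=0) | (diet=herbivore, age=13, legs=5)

The common property of the 'Match' items is: diet is herbivore AND legs ≥ 2. No 'No match' item has it.
(diet=herbivore, age=27, legs=7) — diet is herbivore, legs = 7, hence Match. (diet=herbivore, age=18, legs=7) — diet is herbivore, legs = 7, hence Match. (diet=omnivore, age=26, legs=0) — diet is omnivore, legs = 0, hence No match. (diet=herbivore, age=13, legs=5) — diet is herbivore, legs = 5, hence Match.

Match, Match, No match, Match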